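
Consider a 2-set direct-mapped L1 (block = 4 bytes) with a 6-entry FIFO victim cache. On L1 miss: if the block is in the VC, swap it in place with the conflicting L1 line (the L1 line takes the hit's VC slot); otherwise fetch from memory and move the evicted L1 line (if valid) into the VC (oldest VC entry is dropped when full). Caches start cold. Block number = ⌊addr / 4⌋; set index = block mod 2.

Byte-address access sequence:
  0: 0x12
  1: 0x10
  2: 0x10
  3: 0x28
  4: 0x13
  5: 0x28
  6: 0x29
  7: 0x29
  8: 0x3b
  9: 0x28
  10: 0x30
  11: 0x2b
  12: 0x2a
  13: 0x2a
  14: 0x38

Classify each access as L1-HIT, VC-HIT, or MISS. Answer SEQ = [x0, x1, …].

0: 0x12 (blk 4, set 0) → MISS  vc=[]
1: 0x10 (blk 4, set 0) → L1-HIT  vc=[]
2: 0x10 (blk 4, set 0) → L1-HIT  vc=[]
3: 0x28 (blk 10, set 0) → MISS  vc=[4]
4: 0x13 (blk 4, set 0) → VC-HIT  vc=[10]
5: 0x28 (blk 10, set 0) → VC-HIT  vc=[4]
6: 0x29 (blk 10, set 0) → L1-HIT  vc=[4]
7: 0x29 (blk 10, set 0) → L1-HIT  vc=[4]
8: 0x3b (blk 14, set 0) → MISS  vc=[4, 10]
9: 0x28 (blk 10, set 0) → VC-HIT  vc=[4, 14]
10: 0x30 (blk 12, set 0) → MISS  vc=[4, 14, 10]
11: 0x2b (blk 10, set 0) → VC-HIT  vc=[4, 14, 12]
12: 0x2a (blk 10, set 0) → L1-HIT  vc=[4, 14, 12]
13: 0x2a (blk 10, set 0) → L1-HIT  vc=[4, 14, 12]
14: 0x38 (blk 14, set 0) → VC-HIT  vc=[4, 10, 12]

SEQ = [MISS, L1-HIT, L1-HIT, MISS, VC-HIT, VC-HIT, L1-HIT, L1-HIT, MISS, VC-HIT, MISS, VC-HIT, L1-HIT, L1-HIT, VC-HIT]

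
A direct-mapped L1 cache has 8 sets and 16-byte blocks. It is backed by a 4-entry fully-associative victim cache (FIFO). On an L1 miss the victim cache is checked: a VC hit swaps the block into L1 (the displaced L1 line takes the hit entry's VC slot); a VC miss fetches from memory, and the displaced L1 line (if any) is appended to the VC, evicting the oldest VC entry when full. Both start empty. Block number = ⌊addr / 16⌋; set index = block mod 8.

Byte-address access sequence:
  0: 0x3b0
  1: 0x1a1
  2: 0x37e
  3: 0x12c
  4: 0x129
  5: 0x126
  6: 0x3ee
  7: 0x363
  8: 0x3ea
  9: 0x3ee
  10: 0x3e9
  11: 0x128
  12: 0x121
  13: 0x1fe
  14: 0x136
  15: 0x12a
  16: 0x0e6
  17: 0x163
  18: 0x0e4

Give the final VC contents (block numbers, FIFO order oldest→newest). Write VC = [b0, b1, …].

VC = [55, 59, 62, 22]

#0 0x3b0→b59/s3 MISS; vc=[]
#1 0x1a1→b26/s2 MISS; vc=[]
#2 0x37e→b55/s7 MISS; vc=[]
#3 0x12c→b18/s2 MISS; vc=[26]
#4 0x129→b18/s2 L1-HIT; vc=[26]
#5 0x126→b18/s2 L1-HIT; vc=[26]
#6 0x3ee→b62/s6 MISS; vc=[26]
#7 0x363→b54/s6 MISS; vc=[26,62]
#8 0x3ea→b62/s6 VC-HIT; vc=[26,54]
#9 0x3ee→b62/s6 L1-HIT; vc=[26,54]
#10 0x3e9→b62/s6 L1-HIT; vc=[26,54]
#11 0x128→b18/s2 L1-HIT; vc=[26,54]
#12 0x121→b18/s2 L1-HIT; vc=[26,54]
#13 0x1fe→b31/s7 MISS; vc=[26,54,55]
#14 0x136→b19/s3 MISS; vc=[26,54,55,59]
#15 0x12a→b18/s2 L1-HIT; vc=[26,54,55,59]
#16 0xe6→b14/s6 MISS; vc=[54,55,59,62]
#17 0x163→b22/s6 MISS; vc=[55,59,62,14]
#18 0xe4→b14/s6 VC-HIT; vc=[55,59,62,22]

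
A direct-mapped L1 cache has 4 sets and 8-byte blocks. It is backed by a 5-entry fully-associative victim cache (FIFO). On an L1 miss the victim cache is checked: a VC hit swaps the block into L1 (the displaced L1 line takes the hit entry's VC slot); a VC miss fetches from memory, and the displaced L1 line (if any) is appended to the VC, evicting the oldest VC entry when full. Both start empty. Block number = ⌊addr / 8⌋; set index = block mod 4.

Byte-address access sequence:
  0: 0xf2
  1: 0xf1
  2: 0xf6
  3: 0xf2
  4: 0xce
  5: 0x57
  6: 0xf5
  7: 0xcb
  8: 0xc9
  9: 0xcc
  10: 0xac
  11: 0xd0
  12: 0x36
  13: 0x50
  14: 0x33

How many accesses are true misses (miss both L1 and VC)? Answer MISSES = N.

MISSES = 6

  [0] addr=0xf2 blk=30 s=2: MISS | VC []
  [1] addr=0xf1 blk=30 s=2: L1-HIT | VC []
  [2] addr=0xf6 blk=30 s=2: L1-HIT | VC []
  [3] addr=0xf2 blk=30 s=2: L1-HIT | VC []
  [4] addr=0xce blk=25 s=1: MISS | VC []
  [5] addr=0x57 blk=10 s=2: MISS | VC [30]
  [6] addr=0xf5 blk=30 s=2: VC-HIT | VC [10]
  [7] addr=0xcb blk=25 s=1: L1-HIT | VC [10]
  [8] addr=0xc9 blk=25 s=1: L1-HIT | VC [10]
  [9] addr=0xcc blk=25 s=1: L1-HIT | VC [10]
  [10] addr=0xac blk=21 s=1: MISS | VC [10, 25]
  [11] addr=0xd0 blk=26 s=2: MISS | VC [10, 25, 30]
  [12] addr=0x36 blk=6 s=2: MISS | VC [10, 25, 30, 26]
  [13] addr=0x50 blk=10 s=2: VC-HIT | VC [6, 25, 30, 26]
  [14] addr=0x33 blk=6 s=2: VC-HIT | VC [10, 25, 30, 26]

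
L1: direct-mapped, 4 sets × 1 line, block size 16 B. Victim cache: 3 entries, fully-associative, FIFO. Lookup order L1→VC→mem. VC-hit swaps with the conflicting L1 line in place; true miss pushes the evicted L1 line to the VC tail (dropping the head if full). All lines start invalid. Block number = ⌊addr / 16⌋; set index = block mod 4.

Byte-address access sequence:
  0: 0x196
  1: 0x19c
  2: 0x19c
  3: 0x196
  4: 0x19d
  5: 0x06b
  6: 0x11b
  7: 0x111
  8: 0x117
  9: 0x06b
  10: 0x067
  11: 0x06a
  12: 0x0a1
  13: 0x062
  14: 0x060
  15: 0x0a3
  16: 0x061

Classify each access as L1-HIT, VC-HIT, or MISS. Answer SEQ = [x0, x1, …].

SEQ = [MISS, L1-HIT, L1-HIT, L1-HIT, L1-HIT, MISS, MISS, L1-HIT, L1-HIT, L1-HIT, L1-HIT, L1-HIT, MISS, VC-HIT, L1-HIT, VC-HIT, VC-HIT]

#0 0x196→b25/s1 MISS; vc=[]
#1 0x19c→b25/s1 L1-HIT; vc=[]
#2 0x19c→b25/s1 L1-HIT; vc=[]
#3 0x196→b25/s1 L1-HIT; vc=[]
#4 0x19d→b25/s1 L1-HIT; vc=[]
#5 0x6b→b6/s2 MISS; vc=[]
#6 0x11b→b17/s1 MISS; vc=[25]
#7 0x111→b17/s1 L1-HIT; vc=[25]
#8 0x117→b17/s1 L1-HIT; vc=[25]
#9 0x6b→b6/s2 L1-HIT; vc=[25]
#10 0x67→b6/s2 L1-HIT; vc=[25]
#11 0x6a→b6/s2 L1-HIT; vc=[25]
#12 0xa1→b10/s2 MISS; vc=[25,6]
#13 0x62→b6/s2 VC-HIT; vc=[25,10]
#14 0x60→b6/s2 L1-HIT; vc=[25,10]
#15 0xa3→b10/s2 VC-HIT; vc=[25,6]
#16 0x61→b6/s2 VC-HIT; vc=[25,10]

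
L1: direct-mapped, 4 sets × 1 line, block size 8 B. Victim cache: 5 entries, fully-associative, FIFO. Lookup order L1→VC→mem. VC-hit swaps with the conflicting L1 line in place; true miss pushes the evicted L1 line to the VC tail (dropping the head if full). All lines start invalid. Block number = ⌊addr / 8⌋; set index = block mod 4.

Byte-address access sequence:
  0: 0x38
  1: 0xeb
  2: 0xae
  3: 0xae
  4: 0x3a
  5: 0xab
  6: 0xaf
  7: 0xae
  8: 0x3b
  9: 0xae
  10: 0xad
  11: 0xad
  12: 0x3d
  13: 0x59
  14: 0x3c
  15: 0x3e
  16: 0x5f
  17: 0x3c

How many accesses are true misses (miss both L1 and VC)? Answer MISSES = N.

  [0] addr=0x38 blk=7 s=3: MISS | VC []
  [1] addr=0xeb blk=29 s=1: MISS | VC []
  [2] addr=0xae blk=21 s=1: MISS | VC [29]
  [3] addr=0xae blk=21 s=1: L1-HIT | VC [29]
  [4] addr=0x3a blk=7 s=3: L1-HIT | VC [29]
  [5] addr=0xab blk=21 s=1: L1-HIT | VC [29]
  [6] addr=0xaf blk=21 s=1: L1-HIT | VC [29]
  [7] addr=0xae blk=21 s=1: L1-HIT | VC [29]
  [8] addr=0x3b blk=7 s=3: L1-HIT | VC [29]
  [9] addr=0xae blk=21 s=1: L1-HIT | VC [29]
  [10] addr=0xad blk=21 s=1: L1-HIT | VC [29]
  [11] addr=0xad blk=21 s=1: L1-HIT | VC [29]
  [12] addr=0x3d blk=7 s=3: L1-HIT | VC [29]
  [13] addr=0x59 blk=11 s=3: MISS | VC [29, 7]
  [14] addr=0x3c blk=7 s=3: VC-HIT | VC [29, 11]
  [15] addr=0x3e blk=7 s=3: L1-HIT | VC [29, 11]
  [16] addr=0x5f blk=11 s=3: VC-HIT | VC [29, 7]
  [17] addr=0x3c blk=7 s=3: VC-HIT | VC [29, 11]

MISSES = 4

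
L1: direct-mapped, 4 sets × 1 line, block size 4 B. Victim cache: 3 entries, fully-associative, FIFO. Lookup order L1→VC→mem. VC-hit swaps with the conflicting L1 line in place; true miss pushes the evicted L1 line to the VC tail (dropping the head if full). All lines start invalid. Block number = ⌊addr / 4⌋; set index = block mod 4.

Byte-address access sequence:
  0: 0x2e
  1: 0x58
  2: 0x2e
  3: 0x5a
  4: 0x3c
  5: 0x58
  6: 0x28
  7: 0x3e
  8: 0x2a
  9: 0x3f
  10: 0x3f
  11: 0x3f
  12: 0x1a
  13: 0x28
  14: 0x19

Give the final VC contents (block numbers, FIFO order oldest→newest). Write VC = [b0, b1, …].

#0 0x2e→b11/s3 MISS; vc=[]
#1 0x58→b22/s2 MISS; vc=[]
#2 0x2e→b11/s3 L1-HIT; vc=[]
#3 0x5a→b22/s2 L1-HIT; vc=[]
#4 0x3c→b15/s3 MISS; vc=[11]
#5 0x58→b22/s2 L1-HIT; vc=[11]
#6 0x28→b10/s2 MISS; vc=[11,22]
#7 0x3e→b15/s3 L1-HIT; vc=[11,22]
#8 0x2a→b10/s2 L1-HIT; vc=[11,22]
#9 0x3f→b15/s3 L1-HIT; vc=[11,22]
#10 0x3f→b15/s3 L1-HIT; vc=[11,22]
#11 0x3f→b15/s3 L1-HIT; vc=[11,22]
#12 0x1a→b6/s2 MISS; vc=[11,22,10]
#13 0x28→b10/s2 VC-HIT; vc=[11,22,6]
#14 0x19→b6/s2 VC-HIT; vc=[11,22,10]

VC = [11, 22, 10]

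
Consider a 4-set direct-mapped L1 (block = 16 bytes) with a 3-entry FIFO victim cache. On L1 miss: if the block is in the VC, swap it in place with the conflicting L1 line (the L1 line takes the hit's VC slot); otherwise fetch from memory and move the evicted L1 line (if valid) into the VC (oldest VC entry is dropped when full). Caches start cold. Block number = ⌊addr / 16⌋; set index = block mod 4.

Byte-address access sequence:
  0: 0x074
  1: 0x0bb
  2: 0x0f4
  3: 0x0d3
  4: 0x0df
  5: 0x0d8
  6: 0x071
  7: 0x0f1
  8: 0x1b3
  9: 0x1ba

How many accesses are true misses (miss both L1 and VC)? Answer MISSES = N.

0: 0x74 (blk 7, set 3) → MISS  vc=[]
1: 0xbb (blk 11, set 3) → MISS  vc=[7]
2: 0xf4 (blk 15, set 3) → MISS  vc=[7, 11]
3: 0xd3 (blk 13, set 1) → MISS  vc=[7, 11]
4: 0xdf (blk 13, set 1) → L1-HIT  vc=[7, 11]
5: 0xd8 (blk 13, set 1) → L1-HIT  vc=[7, 11]
6: 0x71 (blk 7, set 3) → VC-HIT  vc=[15, 11]
7: 0xf1 (blk 15, set 3) → VC-HIT  vc=[7, 11]
8: 0x1b3 (blk 27, set 3) → MISS  vc=[7, 11, 15]
9: 0x1ba (blk 27, set 3) → L1-HIT  vc=[7, 11, 15]

MISSES = 5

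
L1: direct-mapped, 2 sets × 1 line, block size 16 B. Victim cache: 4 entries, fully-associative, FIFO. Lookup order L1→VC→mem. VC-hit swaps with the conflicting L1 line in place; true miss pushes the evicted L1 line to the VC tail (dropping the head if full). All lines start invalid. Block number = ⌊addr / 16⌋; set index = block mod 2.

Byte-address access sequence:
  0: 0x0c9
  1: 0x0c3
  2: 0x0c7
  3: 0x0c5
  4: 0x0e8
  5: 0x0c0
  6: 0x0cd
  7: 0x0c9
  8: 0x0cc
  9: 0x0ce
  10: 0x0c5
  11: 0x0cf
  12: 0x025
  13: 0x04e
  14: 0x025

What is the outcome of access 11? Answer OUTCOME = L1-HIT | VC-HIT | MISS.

OUTCOME = L1-HIT

  [0] addr=0xc9 blk=12 s=0: MISS | VC []
  [1] addr=0xc3 blk=12 s=0: L1-HIT | VC []
  [2] addr=0xc7 blk=12 s=0: L1-HIT | VC []
  [3] addr=0xc5 blk=12 s=0: L1-HIT | VC []
  [4] addr=0xe8 blk=14 s=0: MISS | VC [12]
  [5] addr=0xc0 blk=12 s=0: VC-HIT | VC [14]
  [6] addr=0xcd blk=12 s=0: L1-HIT | VC [14]
  [7] addr=0xc9 blk=12 s=0: L1-HIT | VC [14]
  [8] addr=0xcc blk=12 s=0: L1-HIT | VC [14]
  [9] addr=0xce blk=12 s=0: L1-HIT | VC [14]
  [10] addr=0xc5 blk=12 s=0: L1-HIT | VC [14]
  [11] addr=0xcf blk=12 s=0: L1-HIT | VC [14]
  [12] addr=0x25 blk=2 s=0: MISS | VC [14, 12]
  [13] addr=0x4e blk=4 s=0: MISS | VC [14, 12, 2]
  [14] addr=0x25 blk=2 s=0: VC-HIT | VC [14, 12, 4]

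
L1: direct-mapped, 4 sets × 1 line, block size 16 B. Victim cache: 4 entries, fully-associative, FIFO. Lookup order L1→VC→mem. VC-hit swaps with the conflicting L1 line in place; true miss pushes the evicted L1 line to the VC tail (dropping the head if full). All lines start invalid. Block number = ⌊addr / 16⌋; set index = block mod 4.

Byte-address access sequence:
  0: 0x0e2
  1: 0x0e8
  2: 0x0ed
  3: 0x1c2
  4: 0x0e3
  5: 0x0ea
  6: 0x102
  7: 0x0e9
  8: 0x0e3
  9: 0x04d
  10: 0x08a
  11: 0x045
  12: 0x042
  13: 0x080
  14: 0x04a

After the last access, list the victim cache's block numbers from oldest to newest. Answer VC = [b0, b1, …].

VC = [28, 16, 8]

  [0] addr=0xe2 blk=14 s=2: MISS | VC []
  [1] addr=0xe8 blk=14 s=2: L1-HIT | VC []
  [2] addr=0xed blk=14 s=2: L1-HIT | VC []
  [3] addr=0x1c2 blk=28 s=0: MISS | VC []
  [4] addr=0xe3 blk=14 s=2: L1-HIT | VC []
  [5] addr=0xea blk=14 s=2: L1-HIT | VC []
  [6] addr=0x102 blk=16 s=0: MISS | VC [28]
  [7] addr=0xe9 blk=14 s=2: L1-HIT | VC [28]
  [8] addr=0xe3 blk=14 s=2: L1-HIT | VC [28]
  [9] addr=0x4d blk=4 s=0: MISS | VC [28, 16]
  [10] addr=0x8a blk=8 s=0: MISS | VC [28, 16, 4]
  [11] addr=0x45 blk=4 s=0: VC-HIT | VC [28, 16, 8]
  [12] addr=0x42 blk=4 s=0: L1-HIT | VC [28, 16, 8]
  [13] addr=0x80 blk=8 s=0: VC-HIT | VC [28, 16, 4]
  [14] addr=0x4a blk=4 s=0: VC-HIT | VC [28, 16, 8]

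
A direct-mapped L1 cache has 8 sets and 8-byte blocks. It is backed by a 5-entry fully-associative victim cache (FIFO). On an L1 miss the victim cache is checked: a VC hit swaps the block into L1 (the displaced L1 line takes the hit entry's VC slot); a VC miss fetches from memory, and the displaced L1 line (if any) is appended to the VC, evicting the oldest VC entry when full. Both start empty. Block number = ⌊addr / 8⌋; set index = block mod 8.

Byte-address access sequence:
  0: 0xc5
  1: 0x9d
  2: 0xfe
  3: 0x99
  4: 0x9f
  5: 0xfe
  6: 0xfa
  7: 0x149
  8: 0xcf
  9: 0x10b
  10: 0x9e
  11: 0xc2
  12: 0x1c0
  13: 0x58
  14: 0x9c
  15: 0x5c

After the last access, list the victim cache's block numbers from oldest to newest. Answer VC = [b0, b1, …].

VC = [41, 25, 24, 19]

#0 0xc5→b24/s0 MISS; vc=[]
#1 0x9d→b19/s3 MISS; vc=[]
#2 0xfe→b31/s7 MISS; vc=[]
#3 0x99→b19/s3 L1-HIT; vc=[]
#4 0x9f→b19/s3 L1-HIT; vc=[]
#5 0xfe→b31/s7 L1-HIT; vc=[]
#6 0xfa→b31/s7 L1-HIT; vc=[]
#7 0x149→b41/s1 MISS; vc=[]
#8 0xcf→b25/s1 MISS; vc=[41]
#9 0x10b→b33/s1 MISS; vc=[41,25]
#10 0x9e→b19/s3 L1-HIT; vc=[41,25]
#11 0xc2→b24/s0 L1-HIT; vc=[41,25]
#12 0x1c0→b56/s0 MISS; vc=[41,25,24]
#13 0x58→b11/s3 MISS; vc=[41,25,24,19]
#14 0x9c→b19/s3 VC-HIT; vc=[41,25,24,11]
#15 0x5c→b11/s3 VC-HIT; vc=[41,25,24,19]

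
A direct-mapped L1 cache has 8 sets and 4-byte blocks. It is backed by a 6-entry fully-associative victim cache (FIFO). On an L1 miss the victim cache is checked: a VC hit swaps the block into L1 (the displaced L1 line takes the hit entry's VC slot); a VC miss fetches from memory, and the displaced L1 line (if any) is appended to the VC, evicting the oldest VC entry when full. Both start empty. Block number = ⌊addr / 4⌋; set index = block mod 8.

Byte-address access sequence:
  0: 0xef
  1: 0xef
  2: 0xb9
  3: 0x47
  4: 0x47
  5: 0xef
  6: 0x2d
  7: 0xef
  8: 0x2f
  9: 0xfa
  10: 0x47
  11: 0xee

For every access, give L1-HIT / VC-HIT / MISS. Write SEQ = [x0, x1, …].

  [0] addr=0xef blk=59 s=3: MISS | VC []
  [1] addr=0xef blk=59 s=3: L1-HIT | VC []
  [2] addr=0xb9 blk=46 s=6: MISS | VC []
  [3] addr=0x47 blk=17 s=1: MISS | VC []
  [4] addr=0x47 blk=17 s=1: L1-HIT | VC []
  [5] addr=0xef blk=59 s=3: L1-HIT | VC []
  [6] addr=0x2d blk=11 s=3: MISS | VC [59]
  [7] addr=0xef blk=59 s=3: VC-HIT | VC [11]
  [8] addr=0x2f blk=11 s=3: VC-HIT | VC [59]
  [9] addr=0xfa blk=62 s=6: MISS | VC [59, 46]
  [10] addr=0x47 blk=17 s=1: L1-HIT | VC [59, 46]
  [11] addr=0xee blk=59 s=3: VC-HIT | VC [11, 46]

SEQ = [MISS, L1-HIT, MISS, MISS, L1-HIT, L1-HIT, MISS, VC-HIT, VC-HIT, MISS, L1-HIT, VC-HIT]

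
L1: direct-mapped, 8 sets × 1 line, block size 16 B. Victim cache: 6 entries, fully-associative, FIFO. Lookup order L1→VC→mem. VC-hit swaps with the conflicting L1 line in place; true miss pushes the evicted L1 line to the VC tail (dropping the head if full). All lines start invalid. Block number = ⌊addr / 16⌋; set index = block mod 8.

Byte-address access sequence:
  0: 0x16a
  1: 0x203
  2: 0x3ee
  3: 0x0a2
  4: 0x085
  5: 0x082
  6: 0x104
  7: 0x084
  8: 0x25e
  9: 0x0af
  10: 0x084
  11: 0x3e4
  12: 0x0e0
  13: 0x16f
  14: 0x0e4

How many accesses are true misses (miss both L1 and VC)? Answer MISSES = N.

#0 0x16a→b22/s6 MISS; vc=[]
#1 0x203→b32/s0 MISS; vc=[]
#2 0x3ee→b62/s6 MISS; vc=[22]
#3 0xa2→b10/s2 MISS; vc=[22]
#4 0x85→b8/s0 MISS; vc=[22,32]
#5 0x82→b8/s0 L1-HIT; vc=[22,32]
#6 0x104→b16/s0 MISS; vc=[22,32,8]
#7 0x84→b8/s0 VC-HIT; vc=[22,32,16]
#8 0x25e→b37/s5 MISS; vc=[22,32,16]
#9 0xaf→b10/s2 L1-HIT; vc=[22,32,16]
#10 0x84→b8/s0 L1-HIT; vc=[22,32,16]
#11 0x3e4→b62/s6 L1-HIT; vc=[22,32,16]
#12 0xe0→b14/s6 MISS; vc=[22,32,16,62]
#13 0x16f→b22/s6 VC-HIT; vc=[14,32,16,62]
#14 0xe4→b14/s6 VC-HIT; vc=[22,32,16,62]

MISSES = 8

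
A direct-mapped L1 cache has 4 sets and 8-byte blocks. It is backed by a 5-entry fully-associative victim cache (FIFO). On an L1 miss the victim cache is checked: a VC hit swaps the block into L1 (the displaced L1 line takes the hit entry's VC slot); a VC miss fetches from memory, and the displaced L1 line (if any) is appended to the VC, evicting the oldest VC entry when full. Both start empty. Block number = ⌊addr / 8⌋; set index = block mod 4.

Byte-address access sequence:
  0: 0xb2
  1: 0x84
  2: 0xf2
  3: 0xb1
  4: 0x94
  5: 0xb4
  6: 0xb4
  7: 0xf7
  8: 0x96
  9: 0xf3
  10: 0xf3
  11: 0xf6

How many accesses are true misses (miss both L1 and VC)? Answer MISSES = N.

MISSES = 4

0: 0xb2 (blk 22, set 2) → MISS  vc=[]
1: 0x84 (blk 16, set 0) → MISS  vc=[]
2: 0xf2 (blk 30, set 2) → MISS  vc=[22]
3: 0xb1 (blk 22, set 2) → VC-HIT  vc=[30]
4: 0x94 (blk 18, set 2) → MISS  vc=[30, 22]
5: 0xb4 (blk 22, set 2) → VC-HIT  vc=[30, 18]
6: 0xb4 (blk 22, set 2) → L1-HIT  vc=[30, 18]
7: 0xf7 (blk 30, set 2) → VC-HIT  vc=[22, 18]
8: 0x96 (blk 18, set 2) → VC-HIT  vc=[22, 30]
9: 0xf3 (blk 30, set 2) → VC-HIT  vc=[22, 18]
10: 0xf3 (blk 30, set 2) → L1-HIT  vc=[22, 18]
11: 0xf6 (blk 30, set 2) → L1-HIT  vc=[22, 18]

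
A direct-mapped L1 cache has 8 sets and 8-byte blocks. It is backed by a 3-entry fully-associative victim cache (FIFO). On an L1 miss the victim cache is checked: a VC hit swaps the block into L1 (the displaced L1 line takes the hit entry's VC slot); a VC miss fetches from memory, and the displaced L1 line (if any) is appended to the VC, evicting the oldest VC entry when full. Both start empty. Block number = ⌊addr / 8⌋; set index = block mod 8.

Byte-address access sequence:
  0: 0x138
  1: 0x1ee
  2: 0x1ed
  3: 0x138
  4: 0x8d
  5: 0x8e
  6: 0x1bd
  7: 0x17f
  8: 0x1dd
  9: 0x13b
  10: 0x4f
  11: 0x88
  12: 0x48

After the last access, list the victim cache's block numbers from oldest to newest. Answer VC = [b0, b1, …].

VC = [47, 55, 17]

0: 0x138 (blk 39, set 7) → MISS  vc=[]
1: 0x1ee (blk 61, set 5) → MISS  vc=[]
2: 0x1ed (blk 61, set 5) → L1-HIT  vc=[]
3: 0x138 (blk 39, set 7) → L1-HIT  vc=[]
4: 0x8d (blk 17, set 1) → MISS  vc=[]
5: 0x8e (blk 17, set 1) → L1-HIT  vc=[]
6: 0x1bd (blk 55, set 7) → MISS  vc=[39]
7: 0x17f (blk 47, set 7) → MISS  vc=[39, 55]
8: 0x1dd (blk 59, set 3) → MISS  vc=[39, 55]
9: 0x13b (blk 39, set 7) → VC-HIT  vc=[47, 55]
10: 0x4f (blk 9, set 1) → MISS  vc=[47, 55, 17]
11: 0x88 (blk 17, set 1) → VC-HIT  vc=[47, 55, 9]
12: 0x48 (blk 9, set 1) → VC-HIT  vc=[47, 55, 17]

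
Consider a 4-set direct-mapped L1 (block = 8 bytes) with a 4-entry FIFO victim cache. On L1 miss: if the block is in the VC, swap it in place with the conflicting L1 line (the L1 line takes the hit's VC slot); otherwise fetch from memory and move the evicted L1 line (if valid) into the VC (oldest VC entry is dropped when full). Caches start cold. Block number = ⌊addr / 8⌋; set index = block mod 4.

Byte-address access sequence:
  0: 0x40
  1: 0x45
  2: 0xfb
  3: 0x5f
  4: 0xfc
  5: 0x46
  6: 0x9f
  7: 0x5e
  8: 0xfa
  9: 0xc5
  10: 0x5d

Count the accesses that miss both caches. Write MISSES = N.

MISSES = 5

0: 0x40 (blk 8, set 0) → MISS  vc=[]
1: 0x45 (blk 8, set 0) → L1-HIT  vc=[]
2: 0xfb (blk 31, set 3) → MISS  vc=[]
3: 0x5f (blk 11, set 3) → MISS  vc=[31]
4: 0xfc (blk 31, set 3) → VC-HIT  vc=[11]
5: 0x46 (blk 8, set 0) → L1-HIT  vc=[11]
6: 0x9f (blk 19, set 3) → MISS  vc=[11, 31]
7: 0x5e (blk 11, set 3) → VC-HIT  vc=[19, 31]
8: 0xfa (blk 31, set 3) → VC-HIT  vc=[19, 11]
9: 0xc5 (blk 24, set 0) → MISS  vc=[19, 11, 8]
10: 0x5d (blk 11, set 3) → VC-HIT  vc=[19, 31, 8]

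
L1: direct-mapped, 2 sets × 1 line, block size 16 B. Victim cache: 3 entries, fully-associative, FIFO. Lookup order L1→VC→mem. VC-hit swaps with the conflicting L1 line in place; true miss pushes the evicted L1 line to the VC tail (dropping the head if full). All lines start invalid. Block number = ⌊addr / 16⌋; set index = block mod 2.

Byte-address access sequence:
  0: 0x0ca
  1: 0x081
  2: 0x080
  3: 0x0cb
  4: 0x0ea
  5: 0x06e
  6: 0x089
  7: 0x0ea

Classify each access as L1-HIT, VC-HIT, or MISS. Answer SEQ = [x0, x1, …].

#0 0xca→b12/s0 MISS; vc=[]
#1 0x81→b8/s0 MISS; vc=[12]
#2 0x80→b8/s0 L1-HIT; vc=[12]
#3 0xcb→b12/s0 VC-HIT; vc=[8]
#4 0xea→b14/s0 MISS; vc=[8,12]
#5 0x6e→b6/s0 MISS; vc=[8,12,14]
#6 0x89→b8/s0 VC-HIT; vc=[6,12,14]
#7 0xea→b14/s0 VC-HIT; vc=[6,12,8]

SEQ = [MISS, MISS, L1-HIT, VC-HIT, MISS, MISS, VC-HIT, VC-HIT]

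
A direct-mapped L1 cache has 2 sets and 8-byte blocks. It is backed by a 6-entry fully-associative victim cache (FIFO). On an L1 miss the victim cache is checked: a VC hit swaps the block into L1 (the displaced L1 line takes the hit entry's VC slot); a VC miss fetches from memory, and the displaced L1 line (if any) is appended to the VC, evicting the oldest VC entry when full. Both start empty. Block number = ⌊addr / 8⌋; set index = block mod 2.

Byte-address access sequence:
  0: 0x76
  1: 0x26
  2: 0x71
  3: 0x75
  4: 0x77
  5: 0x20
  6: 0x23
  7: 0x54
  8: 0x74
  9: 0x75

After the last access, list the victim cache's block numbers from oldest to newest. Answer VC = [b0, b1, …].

0: 0x76 (blk 14, set 0) → MISS  vc=[]
1: 0x26 (blk 4, set 0) → MISS  vc=[14]
2: 0x71 (blk 14, set 0) → VC-HIT  vc=[4]
3: 0x75 (blk 14, set 0) → L1-HIT  vc=[4]
4: 0x77 (blk 14, set 0) → L1-HIT  vc=[4]
5: 0x20 (blk 4, set 0) → VC-HIT  vc=[14]
6: 0x23 (blk 4, set 0) → L1-HIT  vc=[14]
7: 0x54 (blk 10, set 0) → MISS  vc=[14, 4]
8: 0x74 (blk 14, set 0) → VC-HIT  vc=[10, 4]
9: 0x75 (blk 14, set 0) → L1-HIT  vc=[10, 4]

VC = [10, 4]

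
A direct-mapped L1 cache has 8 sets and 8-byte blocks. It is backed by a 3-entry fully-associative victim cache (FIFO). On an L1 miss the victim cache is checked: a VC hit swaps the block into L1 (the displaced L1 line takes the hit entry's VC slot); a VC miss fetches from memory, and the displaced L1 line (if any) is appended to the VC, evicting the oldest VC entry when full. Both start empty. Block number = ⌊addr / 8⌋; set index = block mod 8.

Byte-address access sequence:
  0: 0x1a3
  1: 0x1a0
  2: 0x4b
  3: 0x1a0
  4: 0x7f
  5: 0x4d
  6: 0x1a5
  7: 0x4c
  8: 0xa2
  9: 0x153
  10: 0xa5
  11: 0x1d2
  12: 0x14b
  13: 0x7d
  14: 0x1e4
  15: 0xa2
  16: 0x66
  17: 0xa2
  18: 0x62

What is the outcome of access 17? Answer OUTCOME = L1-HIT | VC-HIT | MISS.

OUTCOME = VC-HIT

0: 0x1a3 (blk 52, set 4) → MISS  vc=[]
1: 0x1a0 (blk 52, set 4) → L1-HIT  vc=[]
2: 0x4b (blk 9, set 1) → MISS  vc=[]
3: 0x1a0 (blk 52, set 4) → L1-HIT  vc=[]
4: 0x7f (blk 15, set 7) → MISS  vc=[]
5: 0x4d (blk 9, set 1) → L1-HIT  vc=[]
6: 0x1a5 (blk 52, set 4) → L1-HIT  vc=[]
7: 0x4c (blk 9, set 1) → L1-HIT  vc=[]
8: 0xa2 (blk 20, set 4) → MISS  vc=[52]
9: 0x153 (blk 42, set 2) → MISS  vc=[52]
10: 0xa5 (blk 20, set 4) → L1-HIT  vc=[52]
11: 0x1d2 (blk 58, set 2) → MISS  vc=[52, 42]
12: 0x14b (blk 41, set 1) → MISS  vc=[52, 42, 9]
13: 0x7d (blk 15, set 7) → L1-HIT  vc=[52, 42, 9]
14: 0x1e4 (blk 60, set 4) → MISS  vc=[42, 9, 20]
15: 0xa2 (blk 20, set 4) → VC-HIT  vc=[42, 9, 60]
16: 0x66 (blk 12, set 4) → MISS  vc=[9, 60, 20]
17: 0xa2 (blk 20, set 4) → VC-HIT  vc=[9, 60, 12]
18: 0x62 (blk 12, set 4) → VC-HIT  vc=[9, 60, 20]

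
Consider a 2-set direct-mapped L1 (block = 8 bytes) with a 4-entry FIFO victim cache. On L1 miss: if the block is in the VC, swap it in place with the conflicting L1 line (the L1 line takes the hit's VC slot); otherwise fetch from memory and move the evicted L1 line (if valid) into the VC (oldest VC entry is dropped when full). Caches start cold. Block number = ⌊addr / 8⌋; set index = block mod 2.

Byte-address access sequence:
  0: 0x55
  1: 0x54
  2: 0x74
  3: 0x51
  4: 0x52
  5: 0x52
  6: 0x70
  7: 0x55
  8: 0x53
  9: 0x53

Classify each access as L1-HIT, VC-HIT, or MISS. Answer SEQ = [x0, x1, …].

#0 0x55→b10/s0 MISS; vc=[]
#1 0x54→b10/s0 L1-HIT; vc=[]
#2 0x74→b14/s0 MISS; vc=[10]
#3 0x51→b10/s0 VC-HIT; vc=[14]
#4 0x52→b10/s0 L1-HIT; vc=[14]
#5 0x52→b10/s0 L1-HIT; vc=[14]
#6 0x70→b14/s0 VC-HIT; vc=[10]
#7 0x55→b10/s0 VC-HIT; vc=[14]
#8 0x53→b10/s0 L1-HIT; vc=[14]
#9 0x53→b10/s0 L1-HIT; vc=[14]

SEQ = [MISS, L1-HIT, MISS, VC-HIT, L1-HIT, L1-HIT, VC-HIT, VC-HIT, L1-HIT, L1-HIT]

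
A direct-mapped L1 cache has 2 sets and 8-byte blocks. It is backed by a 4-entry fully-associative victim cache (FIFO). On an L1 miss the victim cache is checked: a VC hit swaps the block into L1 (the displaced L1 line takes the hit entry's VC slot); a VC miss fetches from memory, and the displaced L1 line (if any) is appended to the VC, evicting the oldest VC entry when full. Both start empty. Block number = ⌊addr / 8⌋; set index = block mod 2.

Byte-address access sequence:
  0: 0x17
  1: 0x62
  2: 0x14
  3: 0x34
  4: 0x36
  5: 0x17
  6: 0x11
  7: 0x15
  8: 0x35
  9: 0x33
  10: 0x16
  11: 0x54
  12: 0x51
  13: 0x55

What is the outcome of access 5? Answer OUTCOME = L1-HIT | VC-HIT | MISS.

OUTCOME = VC-HIT

  [0] addr=0x17 blk=2 s=0: MISS | VC []
  [1] addr=0x62 blk=12 s=0: MISS | VC [2]
  [2] addr=0x14 blk=2 s=0: VC-HIT | VC [12]
  [3] addr=0x34 blk=6 s=0: MISS | VC [12, 2]
  [4] addr=0x36 blk=6 s=0: L1-HIT | VC [12, 2]
  [5] addr=0x17 blk=2 s=0: VC-HIT | VC [12, 6]
  [6] addr=0x11 blk=2 s=0: L1-HIT | VC [12, 6]
  [7] addr=0x15 blk=2 s=0: L1-HIT | VC [12, 6]
  [8] addr=0x35 blk=6 s=0: VC-HIT | VC [12, 2]
  [9] addr=0x33 blk=6 s=0: L1-HIT | VC [12, 2]
  [10] addr=0x16 blk=2 s=0: VC-HIT | VC [12, 6]
  [11] addr=0x54 blk=10 s=0: MISS | VC [12, 6, 2]
  [12] addr=0x51 blk=10 s=0: L1-HIT | VC [12, 6, 2]
  [13] addr=0x55 blk=10 s=0: L1-HIT | VC [12, 6, 2]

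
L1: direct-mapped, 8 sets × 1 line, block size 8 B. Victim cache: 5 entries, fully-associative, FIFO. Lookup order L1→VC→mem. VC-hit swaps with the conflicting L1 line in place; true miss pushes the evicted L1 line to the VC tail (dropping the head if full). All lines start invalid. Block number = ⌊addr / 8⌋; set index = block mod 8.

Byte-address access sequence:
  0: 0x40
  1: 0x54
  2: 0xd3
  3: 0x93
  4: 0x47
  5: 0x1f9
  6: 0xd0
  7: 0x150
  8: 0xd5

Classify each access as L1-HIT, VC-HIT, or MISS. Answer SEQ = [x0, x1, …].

SEQ = [MISS, MISS, MISS, MISS, L1-HIT, MISS, VC-HIT, MISS, VC-HIT]

  [0] addr=0x40 blk=8 s=0: MISS | VC []
  [1] addr=0x54 blk=10 s=2: MISS | VC []
  [2] addr=0xd3 blk=26 s=2: MISS | VC [10]
  [3] addr=0x93 blk=18 s=2: MISS | VC [10, 26]
  [4] addr=0x47 blk=8 s=0: L1-HIT | VC [10, 26]
  [5] addr=0x1f9 blk=63 s=7: MISS | VC [10, 26]
  [6] addr=0xd0 blk=26 s=2: VC-HIT | VC [10, 18]
  [7] addr=0x150 blk=42 s=2: MISS | VC [10, 18, 26]
  [8] addr=0xd5 blk=26 s=2: VC-HIT | VC [10, 18, 42]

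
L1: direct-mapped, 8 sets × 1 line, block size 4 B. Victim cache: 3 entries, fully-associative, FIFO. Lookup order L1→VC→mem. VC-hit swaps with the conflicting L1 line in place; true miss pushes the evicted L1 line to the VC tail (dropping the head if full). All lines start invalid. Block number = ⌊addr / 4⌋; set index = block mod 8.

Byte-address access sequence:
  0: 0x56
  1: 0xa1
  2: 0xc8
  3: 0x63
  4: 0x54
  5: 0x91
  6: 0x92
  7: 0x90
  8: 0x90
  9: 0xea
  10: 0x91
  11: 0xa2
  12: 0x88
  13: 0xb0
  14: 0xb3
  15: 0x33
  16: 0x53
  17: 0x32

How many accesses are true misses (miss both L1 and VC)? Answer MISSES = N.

0: 0x56 (blk 21, set 5) → MISS  vc=[]
1: 0xa1 (blk 40, set 0) → MISS  vc=[]
2: 0xc8 (blk 50, set 2) → MISS  vc=[]
3: 0x63 (blk 24, set 0) → MISS  vc=[40]
4: 0x54 (blk 21, set 5) → L1-HIT  vc=[40]
5: 0x91 (blk 36, set 4) → MISS  vc=[40]
6: 0x92 (blk 36, set 4) → L1-HIT  vc=[40]
7: 0x90 (blk 36, set 4) → L1-HIT  vc=[40]
8: 0x90 (blk 36, set 4) → L1-HIT  vc=[40]
9: 0xea (blk 58, set 2) → MISS  vc=[40, 50]
10: 0x91 (blk 36, set 4) → L1-HIT  vc=[40, 50]
11: 0xa2 (blk 40, set 0) → VC-HIT  vc=[24, 50]
12: 0x88 (blk 34, set 2) → MISS  vc=[24, 50, 58]
13: 0xb0 (blk 44, set 4) → MISS  vc=[50, 58, 36]
14: 0xb3 (blk 44, set 4) → L1-HIT  vc=[50, 58, 36]
15: 0x33 (blk 12, set 4) → MISS  vc=[58, 36, 44]
16: 0x53 (blk 20, set 4) → MISS  vc=[36, 44, 12]
17: 0x32 (blk 12, set 4) → VC-HIT  vc=[36, 44, 20]

MISSES = 10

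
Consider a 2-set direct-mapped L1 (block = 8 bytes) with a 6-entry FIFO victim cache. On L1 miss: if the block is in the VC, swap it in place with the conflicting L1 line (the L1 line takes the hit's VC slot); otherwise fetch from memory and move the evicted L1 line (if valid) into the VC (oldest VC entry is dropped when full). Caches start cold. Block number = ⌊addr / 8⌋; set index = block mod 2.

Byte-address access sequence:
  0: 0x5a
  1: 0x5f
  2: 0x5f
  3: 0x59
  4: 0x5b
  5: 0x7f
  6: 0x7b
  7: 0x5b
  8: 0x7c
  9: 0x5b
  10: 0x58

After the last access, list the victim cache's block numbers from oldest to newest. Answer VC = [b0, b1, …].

#0 0x5a→b11/s1 MISS; vc=[]
#1 0x5f→b11/s1 L1-HIT; vc=[]
#2 0x5f→b11/s1 L1-HIT; vc=[]
#3 0x59→b11/s1 L1-HIT; vc=[]
#4 0x5b→b11/s1 L1-HIT; vc=[]
#5 0x7f→b15/s1 MISS; vc=[11]
#6 0x7b→b15/s1 L1-HIT; vc=[11]
#7 0x5b→b11/s1 VC-HIT; vc=[15]
#8 0x7c→b15/s1 VC-HIT; vc=[11]
#9 0x5b→b11/s1 VC-HIT; vc=[15]
#10 0x58→b11/s1 L1-HIT; vc=[15]

VC = [15]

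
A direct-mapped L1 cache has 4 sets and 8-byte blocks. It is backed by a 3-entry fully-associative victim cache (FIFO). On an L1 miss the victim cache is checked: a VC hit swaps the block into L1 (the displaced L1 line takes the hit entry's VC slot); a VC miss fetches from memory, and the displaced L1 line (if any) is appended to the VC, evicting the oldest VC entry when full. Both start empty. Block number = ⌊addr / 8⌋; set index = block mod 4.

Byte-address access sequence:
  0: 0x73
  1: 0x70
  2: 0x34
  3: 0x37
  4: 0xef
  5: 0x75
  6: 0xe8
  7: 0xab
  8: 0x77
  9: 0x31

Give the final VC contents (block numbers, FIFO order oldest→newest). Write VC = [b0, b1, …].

VC = [14, 29]

  [0] addr=0x73 blk=14 s=2: MISS | VC []
  [1] addr=0x70 blk=14 s=2: L1-HIT | VC []
  [2] addr=0x34 blk=6 s=2: MISS | VC [14]
  [3] addr=0x37 blk=6 s=2: L1-HIT | VC [14]
  [4] addr=0xef blk=29 s=1: MISS | VC [14]
  [5] addr=0x75 blk=14 s=2: VC-HIT | VC [6]
  [6] addr=0xe8 blk=29 s=1: L1-HIT | VC [6]
  [7] addr=0xab blk=21 s=1: MISS | VC [6, 29]
  [8] addr=0x77 blk=14 s=2: L1-HIT | VC [6, 29]
  [9] addr=0x31 blk=6 s=2: VC-HIT | VC [14, 29]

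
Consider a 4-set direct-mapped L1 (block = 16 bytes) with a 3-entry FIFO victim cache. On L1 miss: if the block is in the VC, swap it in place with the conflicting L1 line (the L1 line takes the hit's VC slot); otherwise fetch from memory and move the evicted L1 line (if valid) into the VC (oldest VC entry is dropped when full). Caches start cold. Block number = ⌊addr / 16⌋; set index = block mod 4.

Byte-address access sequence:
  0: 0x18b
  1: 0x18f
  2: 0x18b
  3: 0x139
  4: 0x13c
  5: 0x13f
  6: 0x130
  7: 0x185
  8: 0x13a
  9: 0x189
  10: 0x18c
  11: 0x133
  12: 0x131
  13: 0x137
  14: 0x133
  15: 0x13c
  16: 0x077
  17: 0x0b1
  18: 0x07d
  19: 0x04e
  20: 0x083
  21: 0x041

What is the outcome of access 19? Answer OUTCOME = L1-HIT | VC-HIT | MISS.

  [0] addr=0x18b blk=24 s=0: MISS | VC []
  [1] addr=0x18f blk=24 s=0: L1-HIT | VC []
  [2] addr=0x18b blk=24 s=0: L1-HIT | VC []
  [3] addr=0x139 blk=19 s=3: MISS | VC []
  [4] addr=0x13c blk=19 s=3: L1-HIT | VC []
  [5] addr=0x13f blk=19 s=3: L1-HIT | VC []
  [6] addr=0x130 blk=19 s=3: L1-HIT | VC []
  [7] addr=0x185 blk=24 s=0: L1-HIT | VC []
  [8] addr=0x13a blk=19 s=3: L1-HIT | VC []
  [9] addr=0x189 blk=24 s=0: L1-HIT | VC []
  [10] addr=0x18c blk=24 s=0: L1-HIT | VC []
  [11] addr=0x133 blk=19 s=3: L1-HIT | VC []
  [12] addr=0x131 blk=19 s=3: L1-HIT | VC []
  [13] addr=0x137 blk=19 s=3: L1-HIT | VC []
  [14] addr=0x133 blk=19 s=3: L1-HIT | VC []
  [15] addr=0x13c blk=19 s=3: L1-HIT | VC []
  [16] addr=0x77 blk=7 s=3: MISS | VC [19]
  [17] addr=0xb1 blk=11 s=3: MISS | VC [19, 7]
  [18] addr=0x7d blk=7 s=3: VC-HIT | VC [19, 11]
  [19] addr=0x4e blk=4 s=0: MISS | VC [19, 11, 24]
  [20] addr=0x83 blk=8 s=0: MISS | VC [11, 24, 4]
  [21] addr=0x41 blk=4 s=0: VC-HIT | VC [11, 24, 8]

OUTCOME = MISS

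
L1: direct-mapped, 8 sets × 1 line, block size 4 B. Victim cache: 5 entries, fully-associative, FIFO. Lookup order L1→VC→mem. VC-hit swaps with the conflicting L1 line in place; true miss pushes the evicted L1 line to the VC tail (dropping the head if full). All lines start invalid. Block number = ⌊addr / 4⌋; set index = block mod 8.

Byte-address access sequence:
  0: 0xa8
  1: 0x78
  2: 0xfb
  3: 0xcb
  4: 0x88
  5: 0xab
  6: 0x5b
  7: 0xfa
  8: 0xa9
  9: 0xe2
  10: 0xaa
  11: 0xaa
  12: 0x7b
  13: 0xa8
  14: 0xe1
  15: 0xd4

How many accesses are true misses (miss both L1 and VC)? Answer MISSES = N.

#0 0xa8→b42/s2 MISS; vc=[]
#1 0x78→b30/s6 MISS; vc=[]
#2 0xfb→b62/s6 MISS; vc=[30]
#3 0xcb→b50/s2 MISS; vc=[30,42]
#4 0x88→b34/s2 MISS; vc=[30,42,50]
#5 0xab→b42/s2 VC-HIT; vc=[30,34,50]
#6 0x5b→b22/s6 MISS; vc=[30,34,50,62]
#7 0xfa→b62/s6 VC-HIT; vc=[30,34,50,22]
#8 0xa9→b42/s2 L1-HIT; vc=[30,34,50,22]
#9 0xe2→b56/s0 MISS; vc=[30,34,50,22]
#10 0xaa→b42/s2 L1-HIT; vc=[30,34,50,22]
#11 0xaa→b42/s2 L1-HIT; vc=[30,34,50,22]
#12 0x7b→b30/s6 VC-HIT; vc=[62,34,50,22]
#13 0xa8→b42/s2 L1-HIT; vc=[62,34,50,22]
#14 0xe1→b56/s0 L1-HIT; vc=[62,34,50,22]
#15 0xd4→b53/s5 MISS; vc=[62,34,50,22]

MISSES = 8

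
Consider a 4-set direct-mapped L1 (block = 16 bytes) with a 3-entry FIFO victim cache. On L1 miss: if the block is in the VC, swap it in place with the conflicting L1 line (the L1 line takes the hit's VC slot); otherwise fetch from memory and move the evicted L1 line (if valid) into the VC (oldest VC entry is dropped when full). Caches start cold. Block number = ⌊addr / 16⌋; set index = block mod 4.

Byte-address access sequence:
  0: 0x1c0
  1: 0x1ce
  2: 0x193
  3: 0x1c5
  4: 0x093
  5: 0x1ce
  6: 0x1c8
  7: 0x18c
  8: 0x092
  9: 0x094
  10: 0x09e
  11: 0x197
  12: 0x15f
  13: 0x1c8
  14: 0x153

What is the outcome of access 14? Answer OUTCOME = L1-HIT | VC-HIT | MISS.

#0 0x1c0→b28/s0 MISS; vc=[]
#1 0x1ce→b28/s0 L1-HIT; vc=[]
#2 0x193→b25/s1 MISS; vc=[]
#3 0x1c5→b28/s0 L1-HIT; vc=[]
#4 0x93→b9/s1 MISS; vc=[25]
#5 0x1ce→b28/s0 L1-HIT; vc=[25]
#6 0x1c8→b28/s0 L1-HIT; vc=[25]
#7 0x18c→b24/s0 MISS; vc=[25,28]
#8 0x92→b9/s1 L1-HIT; vc=[25,28]
#9 0x94→b9/s1 L1-HIT; vc=[25,28]
#10 0x9e→b9/s1 L1-HIT; vc=[25,28]
#11 0x197→b25/s1 VC-HIT; vc=[9,28]
#12 0x15f→b21/s1 MISS; vc=[9,28,25]
#13 0x1c8→b28/s0 VC-HIT; vc=[9,24,25]
#14 0x153→b21/s1 L1-HIT; vc=[9,24,25]

OUTCOME = L1-HIT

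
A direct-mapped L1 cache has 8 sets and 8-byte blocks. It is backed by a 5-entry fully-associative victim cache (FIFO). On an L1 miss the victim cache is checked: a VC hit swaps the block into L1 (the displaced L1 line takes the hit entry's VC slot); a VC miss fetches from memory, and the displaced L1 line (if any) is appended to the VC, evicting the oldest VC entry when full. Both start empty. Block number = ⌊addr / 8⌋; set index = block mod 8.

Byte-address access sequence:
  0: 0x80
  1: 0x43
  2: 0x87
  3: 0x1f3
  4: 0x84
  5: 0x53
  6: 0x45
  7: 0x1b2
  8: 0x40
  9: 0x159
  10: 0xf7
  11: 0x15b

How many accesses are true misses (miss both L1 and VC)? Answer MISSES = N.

  [0] addr=0x80 blk=16 s=0: MISS | VC []
  [1] addr=0x43 blk=8 s=0: MISS | VC [16]
  [2] addr=0x87 blk=16 s=0: VC-HIT | VC [8]
  [3] addr=0x1f3 blk=62 s=6: MISS | VC [8]
  [4] addr=0x84 blk=16 s=0: L1-HIT | VC [8]
  [5] addr=0x53 blk=10 s=2: MISS | VC [8]
  [6] addr=0x45 blk=8 s=0: VC-HIT | VC [16]
  [7] addr=0x1b2 blk=54 s=6: MISS | VC [16, 62]
  [8] addr=0x40 blk=8 s=0: L1-HIT | VC [16, 62]
  [9] addr=0x159 blk=43 s=3: MISS | VC [16, 62]
  [10] addr=0xf7 blk=30 s=6: MISS | VC [16, 62, 54]
  [11] addr=0x15b blk=43 s=3: L1-HIT | VC [16, 62, 54]

MISSES = 7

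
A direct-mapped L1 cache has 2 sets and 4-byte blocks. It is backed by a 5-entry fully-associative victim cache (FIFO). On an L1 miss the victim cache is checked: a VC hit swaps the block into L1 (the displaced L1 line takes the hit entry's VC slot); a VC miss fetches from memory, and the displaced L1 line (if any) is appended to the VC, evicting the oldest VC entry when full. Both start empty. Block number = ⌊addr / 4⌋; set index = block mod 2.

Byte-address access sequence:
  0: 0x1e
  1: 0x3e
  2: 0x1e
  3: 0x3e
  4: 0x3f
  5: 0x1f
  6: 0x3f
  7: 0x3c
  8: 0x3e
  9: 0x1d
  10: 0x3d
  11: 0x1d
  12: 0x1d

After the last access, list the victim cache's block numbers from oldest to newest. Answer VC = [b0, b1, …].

VC = [15]

#0 0x1e→b7/s1 MISS; vc=[]
#1 0x3e→b15/s1 MISS; vc=[7]
#2 0x1e→b7/s1 VC-HIT; vc=[15]
#3 0x3e→b15/s1 VC-HIT; vc=[7]
#4 0x3f→b15/s1 L1-HIT; vc=[7]
#5 0x1f→b7/s1 VC-HIT; vc=[15]
#6 0x3f→b15/s1 VC-HIT; vc=[7]
#7 0x3c→b15/s1 L1-HIT; vc=[7]
#8 0x3e→b15/s1 L1-HIT; vc=[7]
#9 0x1d→b7/s1 VC-HIT; vc=[15]
#10 0x3d→b15/s1 VC-HIT; vc=[7]
#11 0x1d→b7/s1 VC-HIT; vc=[15]
#12 0x1d→b7/s1 L1-HIT; vc=[15]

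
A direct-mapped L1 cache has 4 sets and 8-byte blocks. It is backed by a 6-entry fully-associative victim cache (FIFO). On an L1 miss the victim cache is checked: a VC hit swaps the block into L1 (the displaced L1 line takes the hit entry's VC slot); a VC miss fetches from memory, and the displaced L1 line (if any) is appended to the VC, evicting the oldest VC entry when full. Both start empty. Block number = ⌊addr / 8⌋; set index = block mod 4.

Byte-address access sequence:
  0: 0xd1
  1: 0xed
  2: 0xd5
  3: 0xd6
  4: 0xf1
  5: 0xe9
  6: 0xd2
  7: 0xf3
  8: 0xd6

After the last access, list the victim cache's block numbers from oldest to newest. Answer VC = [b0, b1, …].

VC = [30]

#0 0xd1→b26/s2 MISS; vc=[]
#1 0xed→b29/s1 MISS; vc=[]
#2 0xd5→b26/s2 L1-HIT; vc=[]
#3 0xd6→b26/s2 L1-HIT; vc=[]
#4 0xf1→b30/s2 MISS; vc=[26]
#5 0xe9→b29/s1 L1-HIT; vc=[26]
#6 0xd2→b26/s2 VC-HIT; vc=[30]
#7 0xf3→b30/s2 VC-HIT; vc=[26]
#8 0xd6→b26/s2 VC-HIT; vc=[30]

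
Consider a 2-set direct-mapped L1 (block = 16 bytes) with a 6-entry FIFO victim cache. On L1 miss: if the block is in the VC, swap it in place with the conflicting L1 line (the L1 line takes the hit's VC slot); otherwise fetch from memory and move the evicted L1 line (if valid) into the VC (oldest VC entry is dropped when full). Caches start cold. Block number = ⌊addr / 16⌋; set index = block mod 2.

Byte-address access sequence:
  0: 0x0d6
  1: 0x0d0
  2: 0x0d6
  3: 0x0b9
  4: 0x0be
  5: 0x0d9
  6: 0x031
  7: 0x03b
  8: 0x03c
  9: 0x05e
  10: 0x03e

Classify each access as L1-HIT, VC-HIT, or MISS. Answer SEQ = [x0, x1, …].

SEQ = [MISS, L1-HIT, L1-HIT, MISS, L1-HIT, VC-HIT, MISS, L1-HIT, L1-HIT, MISS, VC-HIT]

#0 0xd6→b13/s1 MISS; vc=[]
#1 0xd0→b13/s1 L1-HIT; vc=[]
#2 0xd6→b13/s1 L1-HIT; vc=[]
#3 0xb9→b11/s1 MISS; vc=[13]
#4 0xbe→b11/s1 L1-HIT; vc=[13]
#5 0xd9→b13/s1 VC-HIT; vc=[11]
#6 0x31→b3/s1 MISS; vc=[11,13]
#7 0x3b→b3/s1 L1-HIT; vc=[11,13]
#8 0x3c→b3/s1 L1-HIT; vc=[11,13]
#9 0x5e→b5/s1 MISS; vc=[11,13,3]
#10 0x3e→b3/s1 VC-HIT; vc=[11,13,5]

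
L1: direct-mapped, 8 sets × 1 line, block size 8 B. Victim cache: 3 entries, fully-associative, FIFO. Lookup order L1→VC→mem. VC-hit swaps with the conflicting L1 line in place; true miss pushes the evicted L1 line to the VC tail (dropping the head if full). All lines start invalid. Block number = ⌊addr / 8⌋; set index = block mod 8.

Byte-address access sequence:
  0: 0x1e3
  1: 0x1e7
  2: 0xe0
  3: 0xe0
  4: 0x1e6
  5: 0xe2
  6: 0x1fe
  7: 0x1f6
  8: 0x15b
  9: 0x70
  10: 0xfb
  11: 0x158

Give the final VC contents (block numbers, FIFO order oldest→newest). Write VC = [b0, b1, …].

#0 0x1e3→b60/s4 MISS; vc=[]
#1 0x1e7→b60/s4 L1-HIT; vc=[]
#2 0xe0→b28/s4 MISS; vc=[60]
#3 0xe0→b28/s4 L1-HIT; vc=[60]
#4 0x1e6→b60/s4 VC-HIT; vc=[28]
#5 0xe2→b28/s4 VC-HIT; vc=[60]
#6 0x1fe→b63/s7 MISS; vc=[60]
#7 0x1f6→b62/s6 MISS; vc=[60]
#8 0x15b→b43/s3 MISS; vc=[60]
#9 0x70→b14/s6 MISS; vc=[60,62]
#10 0xfb→b31/s7 MISS; vc=[60,62,63]
#11 0x158→b43/s3 L1-HIT; vc=[60,62,63]

VC = [60, 62, 63]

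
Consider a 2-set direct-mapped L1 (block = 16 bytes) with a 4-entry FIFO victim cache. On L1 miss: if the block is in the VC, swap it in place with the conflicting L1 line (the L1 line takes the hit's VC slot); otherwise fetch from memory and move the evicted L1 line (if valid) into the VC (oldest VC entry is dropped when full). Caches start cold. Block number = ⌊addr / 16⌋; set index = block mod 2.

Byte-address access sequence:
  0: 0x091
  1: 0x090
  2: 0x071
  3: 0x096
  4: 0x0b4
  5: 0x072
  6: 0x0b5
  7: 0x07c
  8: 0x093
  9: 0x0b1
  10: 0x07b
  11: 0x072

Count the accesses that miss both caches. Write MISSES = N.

0: 0x91 (blk 9, set 1) → MISS  vc=[]
1: 0x90 (blk 9, set 1) → L1-HIT  vc=[]
2: 0x71 (blk 7, set 1) → MISS  vc=[9]
3: 0x96 (blk 9, set 1) → VC-HIT  vc=[7]
4: 0xb4 (blk 11, set 1) → MISS  vc=[7, 9]
5: 0x72 (blk 7, set 1) → VC-HIT  vc=[11, 9]
6: 0xb5 (blk 11, set 1) → VC-HIT  vc=[7, 9]
7: 0x7c (blk 7, set 1) → VC-HIT  vc=[11, 9]
8: 0x93 (blk 9, set 1) → VC-HIT  vc=[11, 7]
9: 0xb1 (blk 11, set 1) → VC-HIT  vc=[9, 7]
10: 0x7b (blk 7, set 1) → VC-HIT  vc=[9, 11]
11: 0x72 (blk 7, set 1) → L1-HIT  vc=[9, 11]

MISSES = 3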